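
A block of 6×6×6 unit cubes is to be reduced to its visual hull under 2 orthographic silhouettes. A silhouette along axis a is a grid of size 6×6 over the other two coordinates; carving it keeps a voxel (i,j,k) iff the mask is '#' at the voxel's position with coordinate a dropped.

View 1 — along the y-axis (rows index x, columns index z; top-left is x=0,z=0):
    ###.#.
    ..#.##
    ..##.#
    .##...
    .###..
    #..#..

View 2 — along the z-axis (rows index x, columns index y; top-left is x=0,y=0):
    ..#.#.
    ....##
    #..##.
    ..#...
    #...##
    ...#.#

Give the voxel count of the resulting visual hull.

38 voxels

start: 6×6×6 = 216 voxels
after view 1 [y-axis, 17 of 36 cells solid] → remaining = 102
after view 2 [z-axis, 13 of 36 cells solid] → remaining = 38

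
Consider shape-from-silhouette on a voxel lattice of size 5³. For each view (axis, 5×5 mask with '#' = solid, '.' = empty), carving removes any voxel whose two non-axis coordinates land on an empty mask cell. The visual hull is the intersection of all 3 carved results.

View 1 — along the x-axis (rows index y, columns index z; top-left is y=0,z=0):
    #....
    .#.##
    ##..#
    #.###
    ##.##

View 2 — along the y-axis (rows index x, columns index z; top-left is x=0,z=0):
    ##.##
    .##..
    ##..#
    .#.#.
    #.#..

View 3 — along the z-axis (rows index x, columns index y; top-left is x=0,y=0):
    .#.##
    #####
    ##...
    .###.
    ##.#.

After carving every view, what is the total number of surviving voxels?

remaining voxels: 24

before carving: 125 voxels (5×5×5)
carve view 1 (along x, YZ-mask fill 15/25): 75 voxels remain
carve view 2 (along y, XZ-mask fill 13/25): 40 voxels remain
carve view 3 (along z, XY-mask fill 16/25): 24 voxels remain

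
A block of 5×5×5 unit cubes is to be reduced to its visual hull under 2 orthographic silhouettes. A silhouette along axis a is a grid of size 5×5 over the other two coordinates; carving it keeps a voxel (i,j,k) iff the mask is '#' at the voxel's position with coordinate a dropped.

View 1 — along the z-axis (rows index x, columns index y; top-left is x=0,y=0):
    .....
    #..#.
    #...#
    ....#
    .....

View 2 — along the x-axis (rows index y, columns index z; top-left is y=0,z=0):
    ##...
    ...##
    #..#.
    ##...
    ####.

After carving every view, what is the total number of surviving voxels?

start: 5×5×5 = 125 voxels
V1 z: intersect with XY mask (5 set) -- 25 left
V2 x: intersect with YZ mask (12 set) -- 14 left

|visual hull| = 14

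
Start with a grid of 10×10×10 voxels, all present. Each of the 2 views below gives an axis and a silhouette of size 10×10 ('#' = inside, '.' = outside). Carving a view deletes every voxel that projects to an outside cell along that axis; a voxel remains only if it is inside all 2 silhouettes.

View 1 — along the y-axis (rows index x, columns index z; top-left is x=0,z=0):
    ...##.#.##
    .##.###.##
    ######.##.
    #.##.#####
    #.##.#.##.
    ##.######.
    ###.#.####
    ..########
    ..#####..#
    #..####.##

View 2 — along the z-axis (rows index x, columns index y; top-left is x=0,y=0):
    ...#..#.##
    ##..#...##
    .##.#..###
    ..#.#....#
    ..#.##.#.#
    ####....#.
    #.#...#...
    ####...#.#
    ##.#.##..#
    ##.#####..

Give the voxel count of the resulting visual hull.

354 voxels

start: 10×10×10 = 1000 voxels
  1. axis=1 (XZ plane), |mask|=71  ⇒  voxels=710
  2. axis=2 (XY plane), |mask|=50  ⇒  voxels=354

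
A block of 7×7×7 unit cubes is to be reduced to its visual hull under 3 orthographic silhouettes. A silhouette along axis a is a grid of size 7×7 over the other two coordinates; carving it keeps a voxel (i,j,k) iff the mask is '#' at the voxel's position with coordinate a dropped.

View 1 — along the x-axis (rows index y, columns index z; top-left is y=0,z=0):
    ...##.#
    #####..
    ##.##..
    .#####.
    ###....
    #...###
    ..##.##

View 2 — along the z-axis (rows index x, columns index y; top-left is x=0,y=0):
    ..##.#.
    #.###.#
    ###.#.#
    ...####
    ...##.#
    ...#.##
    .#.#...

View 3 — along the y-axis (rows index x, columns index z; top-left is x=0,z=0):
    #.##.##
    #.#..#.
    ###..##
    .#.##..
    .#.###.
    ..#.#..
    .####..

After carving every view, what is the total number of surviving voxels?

remaining voxels: 52

start: 7×7×7 = 343 voxels
[1] x-view keeps 28 columns → grid now 196
[2] z-view keeps 25 columns → grid now 102
[3] y-view keeps 26 columns → grid now 52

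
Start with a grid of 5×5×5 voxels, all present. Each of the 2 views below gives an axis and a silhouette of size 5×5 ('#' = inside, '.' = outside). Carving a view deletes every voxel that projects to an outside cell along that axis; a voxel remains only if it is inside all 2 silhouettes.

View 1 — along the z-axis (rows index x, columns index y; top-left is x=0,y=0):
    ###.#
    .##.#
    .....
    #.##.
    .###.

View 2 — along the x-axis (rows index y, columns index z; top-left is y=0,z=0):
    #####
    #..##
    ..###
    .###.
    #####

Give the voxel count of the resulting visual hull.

before carving: 125 voxels (5×5×5)
step 1: project along z, AND mask (13/25) → |grid| = 65
step 2: project along x, AND mask (19/25) → |grid| = 47

remaining voxels: 47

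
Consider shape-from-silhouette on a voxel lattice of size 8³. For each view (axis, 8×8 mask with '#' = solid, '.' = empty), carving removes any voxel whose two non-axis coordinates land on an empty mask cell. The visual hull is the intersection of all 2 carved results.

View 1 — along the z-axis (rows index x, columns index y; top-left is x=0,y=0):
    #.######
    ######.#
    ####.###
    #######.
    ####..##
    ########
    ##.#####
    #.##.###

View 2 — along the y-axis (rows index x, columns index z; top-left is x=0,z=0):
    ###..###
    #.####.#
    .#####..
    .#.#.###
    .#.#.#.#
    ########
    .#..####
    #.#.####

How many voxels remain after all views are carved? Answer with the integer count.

start: 8×8×8 = 512 voxels
carve view 1 (along z, XY-mask fill 55/64): 440 voxels remain
carve view 2 (along y, XZ-mask fill 45/64): 313 voxels remain

313 voxels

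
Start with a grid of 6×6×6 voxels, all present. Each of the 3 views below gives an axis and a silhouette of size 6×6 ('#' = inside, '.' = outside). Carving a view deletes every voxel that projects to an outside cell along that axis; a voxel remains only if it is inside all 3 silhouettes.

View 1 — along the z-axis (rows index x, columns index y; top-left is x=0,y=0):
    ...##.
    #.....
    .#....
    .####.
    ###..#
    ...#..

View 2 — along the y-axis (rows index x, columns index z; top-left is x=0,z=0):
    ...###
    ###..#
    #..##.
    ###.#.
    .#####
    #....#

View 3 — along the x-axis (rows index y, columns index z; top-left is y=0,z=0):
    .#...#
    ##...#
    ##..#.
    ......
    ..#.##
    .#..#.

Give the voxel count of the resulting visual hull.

remaining voxels: 20

before carving: 216 voxels (6×6×6)
carve view 1 (along z, XY-mask fill 13/36): 78 voxels remain
carve view 2 (along y, XZ-mask fill 21/36): 51 voxels remain
carve view 3 (along x, YZ-mask fill 13/36): 20 voxels remain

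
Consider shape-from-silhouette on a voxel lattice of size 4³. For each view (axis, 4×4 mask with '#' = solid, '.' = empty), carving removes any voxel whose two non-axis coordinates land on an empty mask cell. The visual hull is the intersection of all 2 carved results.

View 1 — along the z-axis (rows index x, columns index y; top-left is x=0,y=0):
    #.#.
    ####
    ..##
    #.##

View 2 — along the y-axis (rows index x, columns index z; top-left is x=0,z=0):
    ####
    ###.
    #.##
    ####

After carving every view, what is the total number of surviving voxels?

initial block: 4^3 = 64
after view 1 [z-axis, 11 of 16 cells solid] → remaining = 44
after view 2 [y-axis, 14 of 16 cells solid] → remaining = 38

remaining voxels: 38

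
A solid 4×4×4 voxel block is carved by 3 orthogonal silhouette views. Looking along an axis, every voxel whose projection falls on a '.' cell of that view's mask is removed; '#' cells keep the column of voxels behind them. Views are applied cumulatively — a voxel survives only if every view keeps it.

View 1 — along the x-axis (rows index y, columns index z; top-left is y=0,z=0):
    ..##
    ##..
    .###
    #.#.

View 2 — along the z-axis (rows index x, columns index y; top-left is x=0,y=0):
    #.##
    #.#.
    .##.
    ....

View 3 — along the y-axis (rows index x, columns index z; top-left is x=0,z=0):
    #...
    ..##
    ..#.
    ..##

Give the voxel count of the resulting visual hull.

start: 4×4×4 = 64 voxels
[1] x-view keeps 9 columns → grid now 36
[2] z-view keeps 7 columns → grid now 17
[3] y-view keeps 6 columns → grid now 6

remaining voxels: 6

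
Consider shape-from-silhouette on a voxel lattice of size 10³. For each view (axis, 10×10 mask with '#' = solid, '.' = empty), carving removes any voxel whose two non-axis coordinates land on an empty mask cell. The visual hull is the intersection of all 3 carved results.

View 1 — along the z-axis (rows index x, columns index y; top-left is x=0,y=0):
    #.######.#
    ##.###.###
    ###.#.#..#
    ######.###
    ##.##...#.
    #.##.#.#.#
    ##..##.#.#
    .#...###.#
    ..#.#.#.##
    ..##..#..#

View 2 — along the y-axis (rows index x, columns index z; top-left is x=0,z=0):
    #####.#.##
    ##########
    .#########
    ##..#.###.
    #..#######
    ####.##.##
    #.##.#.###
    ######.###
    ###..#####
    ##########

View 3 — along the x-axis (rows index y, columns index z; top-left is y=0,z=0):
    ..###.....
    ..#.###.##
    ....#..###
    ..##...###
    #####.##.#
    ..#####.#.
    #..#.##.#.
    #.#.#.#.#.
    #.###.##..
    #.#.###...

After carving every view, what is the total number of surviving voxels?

remaining voxels: 261

initial block: 10^3 = 1000
step 1: project along z, AND mask (62/100) → |grid| = 620
step 2: project along y, AND mask (83/100) → |grid| = 507
step 3: project along x, AND mask (53/100) → |grid| = 261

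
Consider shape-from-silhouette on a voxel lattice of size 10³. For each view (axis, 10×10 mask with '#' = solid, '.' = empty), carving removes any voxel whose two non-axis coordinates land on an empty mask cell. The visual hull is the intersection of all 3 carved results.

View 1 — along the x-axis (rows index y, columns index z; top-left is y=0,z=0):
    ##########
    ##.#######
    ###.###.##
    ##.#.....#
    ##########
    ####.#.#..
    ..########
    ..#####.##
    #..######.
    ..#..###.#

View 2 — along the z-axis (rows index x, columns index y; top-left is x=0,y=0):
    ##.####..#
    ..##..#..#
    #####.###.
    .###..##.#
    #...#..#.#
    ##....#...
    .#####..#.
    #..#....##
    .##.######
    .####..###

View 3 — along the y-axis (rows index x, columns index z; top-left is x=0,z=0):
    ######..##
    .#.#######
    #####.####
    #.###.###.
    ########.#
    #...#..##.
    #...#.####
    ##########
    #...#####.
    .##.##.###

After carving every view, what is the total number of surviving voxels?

before carving: 1000 voxels (10×10×10)
after view 1 [x-axis, 74 of 100 cells solid] → remaining = 740
after view 2 [z-axis, 57 of 100 cells solid] → remaining = 420
after view 3 [y-axis, 74 of 100 cells solid] → remaining = 308

|visual hull| = 308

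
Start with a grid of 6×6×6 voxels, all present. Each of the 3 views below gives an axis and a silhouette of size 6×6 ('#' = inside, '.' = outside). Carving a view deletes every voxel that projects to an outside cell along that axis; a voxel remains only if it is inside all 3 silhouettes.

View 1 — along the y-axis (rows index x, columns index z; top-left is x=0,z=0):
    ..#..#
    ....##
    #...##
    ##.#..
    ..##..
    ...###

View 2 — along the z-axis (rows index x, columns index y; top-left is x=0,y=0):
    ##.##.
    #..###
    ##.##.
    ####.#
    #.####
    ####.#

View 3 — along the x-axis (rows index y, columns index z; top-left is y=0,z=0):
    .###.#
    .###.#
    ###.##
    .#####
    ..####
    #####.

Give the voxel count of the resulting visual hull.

full grid |V| = 216
step 1: project along y, AND mask (15/36) → |grid| = 90
step 2: project along z, AND mask (27/36) → |grid| = 68
step 3: project along x, AND mask (27/36) → |grid| = 51

voxel count = 51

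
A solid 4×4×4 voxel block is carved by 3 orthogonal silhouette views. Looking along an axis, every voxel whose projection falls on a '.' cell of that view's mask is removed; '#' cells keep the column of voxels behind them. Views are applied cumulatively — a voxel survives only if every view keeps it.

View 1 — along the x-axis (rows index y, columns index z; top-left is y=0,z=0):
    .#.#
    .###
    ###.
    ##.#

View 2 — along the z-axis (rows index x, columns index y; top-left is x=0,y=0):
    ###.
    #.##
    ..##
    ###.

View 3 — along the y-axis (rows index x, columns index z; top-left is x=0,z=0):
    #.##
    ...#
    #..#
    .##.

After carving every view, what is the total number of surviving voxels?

15 voxels

before carving: 64 voxels (4×4×4)
step 1: project along x, AND mask (11/16) → |grid| = 44
step 2: project along z, AND mask (11/16) → |grid| = 30
step 3: project along y, AND mask (8/16) → |grid| = 15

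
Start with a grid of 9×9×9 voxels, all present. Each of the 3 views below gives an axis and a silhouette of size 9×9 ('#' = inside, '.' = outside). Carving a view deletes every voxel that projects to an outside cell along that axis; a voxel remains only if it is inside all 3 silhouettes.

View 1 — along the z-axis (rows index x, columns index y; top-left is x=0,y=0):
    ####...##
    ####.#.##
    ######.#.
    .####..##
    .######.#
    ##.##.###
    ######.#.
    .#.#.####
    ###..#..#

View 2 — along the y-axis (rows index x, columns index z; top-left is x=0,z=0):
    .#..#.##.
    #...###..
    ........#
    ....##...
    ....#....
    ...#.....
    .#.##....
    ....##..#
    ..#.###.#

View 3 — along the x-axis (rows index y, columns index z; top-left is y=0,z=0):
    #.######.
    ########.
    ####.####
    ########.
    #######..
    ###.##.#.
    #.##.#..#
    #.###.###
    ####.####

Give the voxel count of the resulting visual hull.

|visual hull| = 114

before carving: 729 voxels (9×9×9)
V1 z: intersect with XY mask (58 set) -- 522 left
V2 y: intersect with XZ mask (24 set) -- 149 left
V3 x: intersect with YZ mask (64 set) -- 114 left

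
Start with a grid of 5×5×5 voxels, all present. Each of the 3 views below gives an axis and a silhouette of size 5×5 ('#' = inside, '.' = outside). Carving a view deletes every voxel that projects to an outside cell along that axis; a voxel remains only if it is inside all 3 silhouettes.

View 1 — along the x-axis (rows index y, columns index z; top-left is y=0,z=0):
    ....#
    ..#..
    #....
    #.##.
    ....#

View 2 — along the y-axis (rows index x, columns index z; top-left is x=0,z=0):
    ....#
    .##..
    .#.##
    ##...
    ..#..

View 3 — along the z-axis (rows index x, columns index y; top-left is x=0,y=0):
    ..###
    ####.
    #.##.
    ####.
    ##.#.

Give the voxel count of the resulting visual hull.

remaining voxels: 9

start: 5×5×5 = 125 voxels
  1. axis=0 (YZ plane), |mask|=7  ⇒  voxels=35
  2. axis=1 (XZ plane), |mask|=9  ⇒  voxels=11
  3. axis=2 (XY plane), |mask|=17  ⇒  voxels=9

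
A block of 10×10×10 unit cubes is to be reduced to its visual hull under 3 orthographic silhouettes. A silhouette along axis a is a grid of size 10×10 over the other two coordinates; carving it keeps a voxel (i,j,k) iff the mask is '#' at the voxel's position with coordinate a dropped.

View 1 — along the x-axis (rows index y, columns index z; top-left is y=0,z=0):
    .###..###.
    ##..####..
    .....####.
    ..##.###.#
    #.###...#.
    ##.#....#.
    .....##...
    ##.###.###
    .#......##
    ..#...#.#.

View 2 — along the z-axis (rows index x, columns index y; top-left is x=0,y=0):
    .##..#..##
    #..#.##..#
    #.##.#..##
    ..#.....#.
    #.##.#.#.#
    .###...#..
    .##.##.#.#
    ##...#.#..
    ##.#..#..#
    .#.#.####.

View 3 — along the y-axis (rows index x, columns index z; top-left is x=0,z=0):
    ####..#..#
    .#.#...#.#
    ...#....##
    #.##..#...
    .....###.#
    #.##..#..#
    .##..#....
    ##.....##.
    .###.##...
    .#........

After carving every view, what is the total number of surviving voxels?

remaining voxels: 93

initial block: 10^3 = 1000
carve view 1 (along x, YZ-mask fill 47/100): 470 voxels remain
carve view 2 (along z, XY-mask fill 49/100): 235 voxels remain
carve view 3 (along y, XZ-mask fill 39/100): 93 voxels remain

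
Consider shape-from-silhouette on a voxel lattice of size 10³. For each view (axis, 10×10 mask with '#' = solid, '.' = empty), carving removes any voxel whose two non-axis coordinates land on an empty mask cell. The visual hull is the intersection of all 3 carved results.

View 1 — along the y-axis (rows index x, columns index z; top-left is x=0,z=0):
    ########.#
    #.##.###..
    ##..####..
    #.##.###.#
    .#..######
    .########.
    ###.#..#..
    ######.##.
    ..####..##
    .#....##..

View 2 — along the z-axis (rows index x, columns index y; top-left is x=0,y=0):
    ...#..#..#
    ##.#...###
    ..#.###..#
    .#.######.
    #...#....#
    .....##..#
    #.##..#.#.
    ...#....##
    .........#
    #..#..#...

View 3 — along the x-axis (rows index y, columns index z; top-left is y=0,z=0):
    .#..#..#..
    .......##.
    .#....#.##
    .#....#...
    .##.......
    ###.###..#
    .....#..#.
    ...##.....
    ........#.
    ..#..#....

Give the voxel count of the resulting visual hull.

voxel count = 60

initial block: 10^3 = 1000
carve view 1 (along y, XZ-mask fill 65/100): 650 voxels remain
carve view 2 (along z, XY-mask fill 39/100): 251 voxels remain
carve view 3 (along x, YZ-mask fill 27/100): 60 voxels remain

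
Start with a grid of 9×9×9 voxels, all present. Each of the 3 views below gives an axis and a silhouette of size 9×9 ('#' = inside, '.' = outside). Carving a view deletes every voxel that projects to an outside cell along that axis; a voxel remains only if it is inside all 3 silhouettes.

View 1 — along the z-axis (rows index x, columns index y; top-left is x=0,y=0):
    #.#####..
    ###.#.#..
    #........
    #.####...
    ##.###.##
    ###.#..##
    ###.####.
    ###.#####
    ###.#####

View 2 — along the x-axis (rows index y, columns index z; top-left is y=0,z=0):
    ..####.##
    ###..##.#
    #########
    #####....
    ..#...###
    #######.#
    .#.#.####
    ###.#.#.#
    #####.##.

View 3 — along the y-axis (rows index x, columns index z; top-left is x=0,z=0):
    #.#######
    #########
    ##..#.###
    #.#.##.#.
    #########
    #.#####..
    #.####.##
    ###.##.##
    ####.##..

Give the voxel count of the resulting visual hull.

full grid |V| = 729
carve view 1 (along z, XY-mask fill 53/81): 477 voxels remain
carve view 2 (along x, YZ-mask fill 57/81): 336 voxels remain
carve view 3 (along y, XZ-mask fill 63/81): 262 voxels remain

remaining voxels: 262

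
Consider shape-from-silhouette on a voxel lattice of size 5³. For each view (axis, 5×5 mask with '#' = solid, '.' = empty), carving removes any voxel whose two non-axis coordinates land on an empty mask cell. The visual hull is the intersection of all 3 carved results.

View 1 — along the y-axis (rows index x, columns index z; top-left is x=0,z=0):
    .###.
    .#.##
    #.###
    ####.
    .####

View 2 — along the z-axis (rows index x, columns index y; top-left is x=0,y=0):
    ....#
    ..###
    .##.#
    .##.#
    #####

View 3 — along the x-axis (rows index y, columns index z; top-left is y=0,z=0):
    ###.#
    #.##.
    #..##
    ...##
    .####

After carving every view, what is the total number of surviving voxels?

remaining voxels: 40

full grid |V| = 125
V1 y: intersect with XZ mask (18 set) -- 90 left
V2 z: intersect with XY mask (15 set) -- 56 left
V3 x: intersect with YZ mask (16 set) -- 40 left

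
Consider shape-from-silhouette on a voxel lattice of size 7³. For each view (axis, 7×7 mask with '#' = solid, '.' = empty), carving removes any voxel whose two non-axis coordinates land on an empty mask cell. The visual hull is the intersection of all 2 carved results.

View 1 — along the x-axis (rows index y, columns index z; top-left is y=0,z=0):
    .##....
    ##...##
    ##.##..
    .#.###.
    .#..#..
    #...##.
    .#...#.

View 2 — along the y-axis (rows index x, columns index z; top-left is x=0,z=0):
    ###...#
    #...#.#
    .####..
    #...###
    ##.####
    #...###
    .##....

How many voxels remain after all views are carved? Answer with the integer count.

|visual hull| = 83

start: 7×7×7 = 343 voxels
carve view 1 (along x, YZ-mask fill 21/49): 147 voxels remain
carve view 2 (along y, XZ-mask fill 27/49): 83 voxels remain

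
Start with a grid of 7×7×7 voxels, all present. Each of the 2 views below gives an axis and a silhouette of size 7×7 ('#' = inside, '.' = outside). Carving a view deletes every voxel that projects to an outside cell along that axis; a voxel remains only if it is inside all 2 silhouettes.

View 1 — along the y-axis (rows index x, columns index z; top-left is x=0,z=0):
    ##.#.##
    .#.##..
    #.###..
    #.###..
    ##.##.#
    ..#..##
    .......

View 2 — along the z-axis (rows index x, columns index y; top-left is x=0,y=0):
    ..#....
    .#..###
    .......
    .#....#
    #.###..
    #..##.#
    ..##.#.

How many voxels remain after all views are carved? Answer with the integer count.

remaining voxels: 57

start: 7×7×7 = 343 voxels
carve view 1 (along y, XZ-mask fill 24/49): 168 voxels remain
carve view 2 (along z, XY-mask fill 18/49): 57 voxels remain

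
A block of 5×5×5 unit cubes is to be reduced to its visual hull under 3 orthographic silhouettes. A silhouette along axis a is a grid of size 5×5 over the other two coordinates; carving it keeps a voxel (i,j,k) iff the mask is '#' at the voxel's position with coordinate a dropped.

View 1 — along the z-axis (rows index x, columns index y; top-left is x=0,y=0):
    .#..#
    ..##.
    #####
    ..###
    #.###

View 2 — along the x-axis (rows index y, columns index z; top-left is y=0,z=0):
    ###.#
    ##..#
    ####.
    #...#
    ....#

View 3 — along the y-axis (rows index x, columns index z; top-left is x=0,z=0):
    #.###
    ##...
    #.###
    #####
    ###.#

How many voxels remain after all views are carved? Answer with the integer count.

before carving: 125 voxels (5×5×5)
V1 z: intersect with XY mask (16 set) -- 80 left
V2 x: intersect with YZ mask (14 set) -- 42 left
V3 y: intersect with XZ mask (19 set) -- 34 left

voxel count = 34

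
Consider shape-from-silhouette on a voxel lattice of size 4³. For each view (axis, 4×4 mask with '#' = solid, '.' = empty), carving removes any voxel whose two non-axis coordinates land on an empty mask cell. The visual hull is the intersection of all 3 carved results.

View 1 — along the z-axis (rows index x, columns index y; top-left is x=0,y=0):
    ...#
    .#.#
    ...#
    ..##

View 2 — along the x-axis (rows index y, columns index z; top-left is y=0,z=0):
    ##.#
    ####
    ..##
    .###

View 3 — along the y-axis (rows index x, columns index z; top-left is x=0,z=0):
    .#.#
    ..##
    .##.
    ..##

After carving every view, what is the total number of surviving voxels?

remaining voxels: 12

start: 4×4×4 = 64 voxels
step 1: project along z, AND mask (6/16) → |grid| = 24
step 2: project along x, AND mask (12/16) → |grid| = 18
step 3: project along y, AND mask (8/16) → |grid| = 12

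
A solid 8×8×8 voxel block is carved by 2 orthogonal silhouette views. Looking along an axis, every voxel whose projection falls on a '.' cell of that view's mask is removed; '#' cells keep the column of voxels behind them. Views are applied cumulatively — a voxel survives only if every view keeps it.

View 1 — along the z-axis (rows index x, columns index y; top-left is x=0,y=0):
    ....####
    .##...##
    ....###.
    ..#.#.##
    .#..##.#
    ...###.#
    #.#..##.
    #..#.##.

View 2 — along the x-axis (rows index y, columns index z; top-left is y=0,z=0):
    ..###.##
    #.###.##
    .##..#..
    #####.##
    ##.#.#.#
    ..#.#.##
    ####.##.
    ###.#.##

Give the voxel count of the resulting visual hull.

|visual hull| = 160

initial block: 8^3 = 512
after view 1 [z-axis, 31 of 64 cells solid] → remaining = 248
after view 2 [x-axis, 42 of 64 cells solid] → remaining = 160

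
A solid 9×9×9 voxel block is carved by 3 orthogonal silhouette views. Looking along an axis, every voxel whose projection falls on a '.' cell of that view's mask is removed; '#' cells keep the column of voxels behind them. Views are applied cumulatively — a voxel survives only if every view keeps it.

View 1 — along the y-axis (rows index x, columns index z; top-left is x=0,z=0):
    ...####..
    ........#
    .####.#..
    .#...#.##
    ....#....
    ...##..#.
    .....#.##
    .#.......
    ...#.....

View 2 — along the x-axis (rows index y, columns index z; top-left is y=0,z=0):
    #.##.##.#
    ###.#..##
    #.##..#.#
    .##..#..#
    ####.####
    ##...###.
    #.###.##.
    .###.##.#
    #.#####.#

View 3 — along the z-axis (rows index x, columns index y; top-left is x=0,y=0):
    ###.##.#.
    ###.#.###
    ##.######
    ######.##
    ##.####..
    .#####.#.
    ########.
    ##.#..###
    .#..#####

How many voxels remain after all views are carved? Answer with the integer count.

start: 9×9×9 = 729 voxels
V1 y: intersect with XZ mask (23 set) -- 207 left
V2 x: intersect with YZ mask (53 set) -- 124 left
V3 z: intersect with XY mask (61 set) -- 98 left

|visual hull| = 98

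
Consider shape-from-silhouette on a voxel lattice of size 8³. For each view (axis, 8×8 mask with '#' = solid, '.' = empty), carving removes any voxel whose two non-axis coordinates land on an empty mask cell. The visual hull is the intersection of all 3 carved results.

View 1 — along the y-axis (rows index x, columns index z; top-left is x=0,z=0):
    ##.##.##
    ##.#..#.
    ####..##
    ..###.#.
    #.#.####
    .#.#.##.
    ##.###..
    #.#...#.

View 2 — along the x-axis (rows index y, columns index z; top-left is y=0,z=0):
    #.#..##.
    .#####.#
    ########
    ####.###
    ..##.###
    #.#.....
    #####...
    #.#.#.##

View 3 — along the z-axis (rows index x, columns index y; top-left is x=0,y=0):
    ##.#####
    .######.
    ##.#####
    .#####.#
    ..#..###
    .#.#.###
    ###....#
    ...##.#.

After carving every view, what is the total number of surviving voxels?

voxel count = 129

start: 8×8×8 = 512 voxels
  1. axis=1 (XZ plane), |mask|=38  ⇒  voxels=304
  2. axis=0 (YZ plane), |mask|=42  ⇒  voxels=199
  3. axis=2 (XY plane), |mask|=42  ⇒  voxels=129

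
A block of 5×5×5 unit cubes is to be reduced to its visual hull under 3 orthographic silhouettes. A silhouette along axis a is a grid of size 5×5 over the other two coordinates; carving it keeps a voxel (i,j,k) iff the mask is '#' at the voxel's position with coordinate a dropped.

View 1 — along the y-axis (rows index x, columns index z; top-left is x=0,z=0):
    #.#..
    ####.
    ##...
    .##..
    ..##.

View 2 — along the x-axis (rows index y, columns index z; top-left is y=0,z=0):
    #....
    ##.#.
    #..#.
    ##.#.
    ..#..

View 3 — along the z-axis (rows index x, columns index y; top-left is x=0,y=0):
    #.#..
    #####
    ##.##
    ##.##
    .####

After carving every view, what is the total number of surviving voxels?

remaining voxels: 24

initial block: 5^3 = 125
  1. axis=1 (XZ plane), |mask|=12  ⇒  voxels=60
  2. axis=0 (YZ plane), |mask|=10  ⇒  voxels=28
  3. axis=2 (XY plane), |mask|=19  ⇒  voxels=24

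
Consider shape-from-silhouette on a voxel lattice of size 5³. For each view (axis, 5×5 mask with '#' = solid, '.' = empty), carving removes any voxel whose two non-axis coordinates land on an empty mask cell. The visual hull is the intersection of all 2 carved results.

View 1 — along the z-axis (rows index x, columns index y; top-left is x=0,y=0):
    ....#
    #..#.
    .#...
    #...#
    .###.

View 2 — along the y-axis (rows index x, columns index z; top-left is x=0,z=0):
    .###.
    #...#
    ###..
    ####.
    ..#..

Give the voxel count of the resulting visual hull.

before carving: 125 voxels (5×5×5)
after view 1 [z-axis, 9 of 25 cells solid] → remaining = 45
after view 2 [y-axis, 13 of 25 cells solid] → remaining = 21

remaining voxels: 21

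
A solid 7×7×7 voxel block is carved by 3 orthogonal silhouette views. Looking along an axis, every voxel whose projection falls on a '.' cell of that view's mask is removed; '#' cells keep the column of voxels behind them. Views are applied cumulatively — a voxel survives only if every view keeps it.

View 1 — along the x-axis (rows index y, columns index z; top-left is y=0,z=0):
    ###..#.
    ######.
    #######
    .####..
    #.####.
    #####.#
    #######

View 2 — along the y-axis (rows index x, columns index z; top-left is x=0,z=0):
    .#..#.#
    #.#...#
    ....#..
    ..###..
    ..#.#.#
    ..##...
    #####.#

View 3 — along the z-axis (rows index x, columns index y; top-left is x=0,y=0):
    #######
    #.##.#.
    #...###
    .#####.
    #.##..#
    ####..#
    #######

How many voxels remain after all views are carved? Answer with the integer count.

remaining voxels: 94

initial block: 7^3 = 343
carve view 1 (along x, YZ-mask fill 39/49): 273 voxels remain
carve view 2 (along y, XZ-mask fill 21/49): 119 voxels remain
carve view 3 (along z, XY-mask fill 36/49): 94 voxels remain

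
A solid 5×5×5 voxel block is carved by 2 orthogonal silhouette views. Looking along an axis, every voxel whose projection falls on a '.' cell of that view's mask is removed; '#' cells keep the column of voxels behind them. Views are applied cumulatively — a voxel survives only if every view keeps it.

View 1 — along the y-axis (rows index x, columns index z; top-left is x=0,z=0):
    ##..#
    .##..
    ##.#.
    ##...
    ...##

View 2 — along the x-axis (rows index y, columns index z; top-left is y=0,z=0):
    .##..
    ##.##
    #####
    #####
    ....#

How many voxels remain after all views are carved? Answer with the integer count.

full grid |V| = 125
[1] y-view keeps 12 columns → grid now 60
[2] x-view keeps 17 columns → grid now 42

42 voxels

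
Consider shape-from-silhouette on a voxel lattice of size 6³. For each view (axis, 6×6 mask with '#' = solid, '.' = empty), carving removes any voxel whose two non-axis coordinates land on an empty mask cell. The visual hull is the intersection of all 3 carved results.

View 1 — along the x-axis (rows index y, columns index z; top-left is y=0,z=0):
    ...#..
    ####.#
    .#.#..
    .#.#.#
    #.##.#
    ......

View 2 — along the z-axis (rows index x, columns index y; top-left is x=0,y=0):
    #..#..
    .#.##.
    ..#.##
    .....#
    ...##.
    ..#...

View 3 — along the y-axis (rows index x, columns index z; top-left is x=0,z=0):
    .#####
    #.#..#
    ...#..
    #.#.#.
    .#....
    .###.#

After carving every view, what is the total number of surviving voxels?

remaining voxels: 16

initial block: 6^3 = 216
after view 1 [x-axis, 15 of 36 cells solid] → remaining = 90
after view 2 [z-axis, 12 of 36 cells solid] → remaining = 31
after view 3 [y-axis, 17 of 36 cells solid] → remaining = 16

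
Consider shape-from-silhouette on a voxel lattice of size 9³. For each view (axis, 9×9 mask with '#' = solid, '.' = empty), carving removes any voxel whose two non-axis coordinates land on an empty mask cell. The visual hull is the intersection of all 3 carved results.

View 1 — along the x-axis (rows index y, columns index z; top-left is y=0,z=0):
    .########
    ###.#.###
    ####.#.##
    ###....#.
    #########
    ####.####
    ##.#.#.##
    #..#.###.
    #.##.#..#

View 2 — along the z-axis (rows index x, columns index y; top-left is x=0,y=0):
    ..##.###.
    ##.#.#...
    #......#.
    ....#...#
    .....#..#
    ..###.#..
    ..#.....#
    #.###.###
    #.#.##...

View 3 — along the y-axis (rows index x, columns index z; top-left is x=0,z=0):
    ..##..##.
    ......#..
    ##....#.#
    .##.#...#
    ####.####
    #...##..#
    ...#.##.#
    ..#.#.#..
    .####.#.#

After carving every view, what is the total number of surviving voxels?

full grid |V| = 729
step 1: project along x, AND mask (59/81) → |grid| = 531
step 2: project along z, AND mask (32/81) → |grid| = 211
step 3: project along y, AND mask (38/81) → |grid| = 89

|visual hull| = 89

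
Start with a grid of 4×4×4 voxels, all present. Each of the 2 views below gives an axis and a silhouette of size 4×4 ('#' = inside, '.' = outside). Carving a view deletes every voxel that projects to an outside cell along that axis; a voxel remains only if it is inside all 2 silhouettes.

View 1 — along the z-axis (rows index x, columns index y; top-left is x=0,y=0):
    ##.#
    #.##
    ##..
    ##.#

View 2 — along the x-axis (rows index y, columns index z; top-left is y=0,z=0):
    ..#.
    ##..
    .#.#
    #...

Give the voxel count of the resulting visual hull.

|visual hull| = 15

full grid |V| = 64
  1. axis=2 (XY plane), |mask|=11  ⇒  voxels=44
  2. axis=0 (YZ plane), |mask|=6  ⇒  voxels=15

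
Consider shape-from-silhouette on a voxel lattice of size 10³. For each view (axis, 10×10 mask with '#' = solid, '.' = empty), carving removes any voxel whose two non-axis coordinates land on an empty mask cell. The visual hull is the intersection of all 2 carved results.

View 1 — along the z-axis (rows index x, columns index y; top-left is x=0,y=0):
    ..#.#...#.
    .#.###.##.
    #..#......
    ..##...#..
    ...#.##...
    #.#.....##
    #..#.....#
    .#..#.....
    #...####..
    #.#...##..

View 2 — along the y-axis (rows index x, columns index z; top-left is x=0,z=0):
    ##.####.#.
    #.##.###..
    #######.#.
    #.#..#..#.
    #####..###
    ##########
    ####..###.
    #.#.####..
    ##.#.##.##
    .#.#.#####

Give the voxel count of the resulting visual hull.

before carving: 1000 voxels (10×10×10)
V1 z: intersect with XY mask (35 set) -- 350 left
V2 y: intersect with XZ mask (70 set) -- 245 left

|visual hull| = 245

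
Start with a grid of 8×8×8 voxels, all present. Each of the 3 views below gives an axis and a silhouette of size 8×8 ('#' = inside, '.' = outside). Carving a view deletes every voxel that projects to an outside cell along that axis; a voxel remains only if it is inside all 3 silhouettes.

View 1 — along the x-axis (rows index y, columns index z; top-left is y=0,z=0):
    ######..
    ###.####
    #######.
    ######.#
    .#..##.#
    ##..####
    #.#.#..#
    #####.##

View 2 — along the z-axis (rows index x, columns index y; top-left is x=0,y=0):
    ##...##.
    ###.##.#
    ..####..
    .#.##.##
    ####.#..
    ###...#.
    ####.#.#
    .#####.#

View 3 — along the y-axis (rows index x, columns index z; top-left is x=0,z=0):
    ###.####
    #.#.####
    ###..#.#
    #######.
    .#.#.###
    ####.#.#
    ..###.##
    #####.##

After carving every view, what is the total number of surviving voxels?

before carving: 512 voxels (8×8×8)
step 1: project along x, AND mask (48/64) → |grid| = 384
step 2: project along z, AND mask (40/64) → |grid| = 248
step 3: project along y, AND mask (48/64) → |grid| = 183

|visual hull| = 183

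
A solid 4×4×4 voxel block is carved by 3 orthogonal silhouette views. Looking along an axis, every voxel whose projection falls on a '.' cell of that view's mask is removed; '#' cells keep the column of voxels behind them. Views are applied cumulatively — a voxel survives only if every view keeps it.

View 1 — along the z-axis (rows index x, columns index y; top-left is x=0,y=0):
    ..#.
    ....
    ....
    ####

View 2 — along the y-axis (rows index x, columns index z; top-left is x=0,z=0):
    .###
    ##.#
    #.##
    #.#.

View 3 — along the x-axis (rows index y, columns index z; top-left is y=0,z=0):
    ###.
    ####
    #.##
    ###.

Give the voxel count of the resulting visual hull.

10 voxels

before carving: 64 voxels (4×4×4)
carve view 1 (along z, XY-mask fill 5/16): 20 voxels remain
carve view 2 (along y, XZ-mask fill 11/16): 11 voxels remain
carve view 3 (along x, YZ-mask fill 13/16): 10 voxels remain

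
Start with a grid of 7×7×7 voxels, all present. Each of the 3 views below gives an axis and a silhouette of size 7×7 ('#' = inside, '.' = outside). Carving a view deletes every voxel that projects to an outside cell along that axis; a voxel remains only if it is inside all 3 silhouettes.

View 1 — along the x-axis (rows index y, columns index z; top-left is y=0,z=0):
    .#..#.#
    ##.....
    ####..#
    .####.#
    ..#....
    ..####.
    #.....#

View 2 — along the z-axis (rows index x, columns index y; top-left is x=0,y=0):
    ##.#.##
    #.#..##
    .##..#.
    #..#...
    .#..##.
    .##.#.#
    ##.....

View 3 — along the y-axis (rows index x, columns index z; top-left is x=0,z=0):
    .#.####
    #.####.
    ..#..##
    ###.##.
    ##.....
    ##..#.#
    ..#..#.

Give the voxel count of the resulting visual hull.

voxel count = 39

start: 7×7×7 = 343 voxels
carve view 1 (along x, YZ-mask fill 22/49): 154 voxels remain
carve view 2 (along z, XY-mask fill 23/49): 71 voxels remain
carve view 3 (along y, XZ-mask fill 26/49): 39 voxels remain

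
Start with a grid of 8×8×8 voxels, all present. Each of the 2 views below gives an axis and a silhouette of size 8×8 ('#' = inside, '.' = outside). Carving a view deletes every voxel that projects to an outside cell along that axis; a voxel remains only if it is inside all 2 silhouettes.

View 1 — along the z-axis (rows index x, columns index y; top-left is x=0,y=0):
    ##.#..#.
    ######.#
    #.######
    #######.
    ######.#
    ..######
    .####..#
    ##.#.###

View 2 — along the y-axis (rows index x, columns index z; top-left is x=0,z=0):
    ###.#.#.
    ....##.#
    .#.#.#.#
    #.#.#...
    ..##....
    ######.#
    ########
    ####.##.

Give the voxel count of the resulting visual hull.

|visual hull| = 222

start: 8×8×8 = 512 voxels
V1 z: intersect with XY mask (49 set) -- 392 left
V2 y: intersect with XZ mask (38 set) -- 222 left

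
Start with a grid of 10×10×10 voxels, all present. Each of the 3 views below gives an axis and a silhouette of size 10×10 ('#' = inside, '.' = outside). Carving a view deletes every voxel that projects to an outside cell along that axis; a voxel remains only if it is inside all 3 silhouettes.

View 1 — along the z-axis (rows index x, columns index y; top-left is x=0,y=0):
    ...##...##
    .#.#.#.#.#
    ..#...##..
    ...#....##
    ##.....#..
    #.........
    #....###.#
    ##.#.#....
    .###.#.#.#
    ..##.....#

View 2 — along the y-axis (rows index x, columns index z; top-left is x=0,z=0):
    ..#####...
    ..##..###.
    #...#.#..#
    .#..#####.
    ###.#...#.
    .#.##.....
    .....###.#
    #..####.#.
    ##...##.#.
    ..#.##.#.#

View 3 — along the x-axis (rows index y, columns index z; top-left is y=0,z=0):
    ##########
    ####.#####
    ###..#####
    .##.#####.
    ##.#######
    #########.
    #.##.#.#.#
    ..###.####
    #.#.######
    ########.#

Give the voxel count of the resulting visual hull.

before carving: 1000 voxels (10×10×10)
  1. axis=2 (XY plane), |mask|=37  ⇒  voxels=370
  2. axis=1 (XZ plane), |mask|=48  ⇒  voxels=182
  3. axis=0 (YZ plane), |mask|=82  ⇒  voxels=155

|visual hull| = 155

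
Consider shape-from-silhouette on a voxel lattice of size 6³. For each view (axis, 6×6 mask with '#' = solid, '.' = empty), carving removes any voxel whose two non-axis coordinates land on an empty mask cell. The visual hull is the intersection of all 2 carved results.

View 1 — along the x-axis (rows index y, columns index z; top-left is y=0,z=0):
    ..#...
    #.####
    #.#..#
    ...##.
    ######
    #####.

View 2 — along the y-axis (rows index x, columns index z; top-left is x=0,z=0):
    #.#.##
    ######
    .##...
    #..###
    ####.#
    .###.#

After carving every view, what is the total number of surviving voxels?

voxel count = 92

initial block: 6^3 = 216
V1 x: intersect with YZ mask (22 set) -- 132 left
V2 y: intersect with XZ mask (25 set) -- 92 left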